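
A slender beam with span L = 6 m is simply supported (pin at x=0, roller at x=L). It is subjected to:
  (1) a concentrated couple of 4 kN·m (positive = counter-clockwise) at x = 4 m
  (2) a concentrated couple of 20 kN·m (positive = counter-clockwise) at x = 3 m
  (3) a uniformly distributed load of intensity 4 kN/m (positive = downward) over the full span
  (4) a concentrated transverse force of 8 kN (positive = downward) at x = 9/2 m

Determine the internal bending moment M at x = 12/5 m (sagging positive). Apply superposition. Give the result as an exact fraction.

Load 1 — applied couple M₀=4 kN·m at a=4 m (b=L-a=2):
  M_1 = M₀x/L  [x≤a] = 4·(12/5)/6 = 8/5 kN·m
Load 2 — applied couple M₀=20 kN·m at a=3 m (b=L-a=3):
  M_2 = M₀x/L  [x≤a] = 20·(12/5)/6 = 8 kN·m
Load 3 — uniform load w=4 kN/m over full span:
  M_3 = wx(L-x)/2 = 4·(12/5)·(6-(12/5))/2 = 432/25 kN·m
Load 4 — point force P=8 kN at a=9/2 m (b=L-a=3/2):
  M_4 = Pbx/L  [x≤a] = 8·(3/2)·(12/5)/6 = 24/5 kN·m
Superposition: M = Σ M_i = 792/25 kN·m ≈ 31.680000 kN·m

M(12/5) = 792/25 kN·m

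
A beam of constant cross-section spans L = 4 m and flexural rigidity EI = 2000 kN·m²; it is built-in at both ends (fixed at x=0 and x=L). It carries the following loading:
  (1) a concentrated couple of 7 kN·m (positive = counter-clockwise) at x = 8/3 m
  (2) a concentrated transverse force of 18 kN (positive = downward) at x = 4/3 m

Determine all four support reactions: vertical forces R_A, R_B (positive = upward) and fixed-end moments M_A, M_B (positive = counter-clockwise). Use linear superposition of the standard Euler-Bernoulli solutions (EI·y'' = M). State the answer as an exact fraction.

Load 1 — applied couple M₀=7 kN·m at a=8/3 m (b=L-a=4/3):
  R_A = 6M₀ab/L³ = 6·7·(8/3)·(4/3)/4³ = 7/3 kN
  M_A = M₀b(2a-b)/L² = 7·(4/3)·(2·(8/3)-(4/3))/4² = 7/3 kN·m
  R_B = -6M₀ab/L³ = -6·7·(8/3)·(4/3)/4³ = -7/3 kN
  M_B = M₀a(2b-a)/L² = 7·(8/3)·(2·(4/3)-(8/3))/4² = 0 kN·m
Load 2 — point force P=18 kN at a=4/3 m (b=L-a=8/3):
  R_A = Pb²(3a+b)/L³ = 18·(8/3)²·(3·(4/3)+(8/3))/4³ = 40/3 kN
  M_A = Pab²/L² = 18·(4/3)·(8/3)²/4² = 32/3 kN·m
  R_B = Pa²(a+3b)/L³ = 18·(4/3)²·((4/3)+3·(8/3))/4³ = 14/3 kN
  M_B = -Pa²b/L² = -18·(4/3)²·(8/3)/4² = -16/3 kN·m
Superposition: R_A = 47/3 kN, M_A = 13 kN·m, R_B = 7/3 kN, M_B = -16/3 kN·m

R_A = 47/3 kN, M_A = 13 kN·m, R_B = 7/3 kN, M_B = -16/3 kN·m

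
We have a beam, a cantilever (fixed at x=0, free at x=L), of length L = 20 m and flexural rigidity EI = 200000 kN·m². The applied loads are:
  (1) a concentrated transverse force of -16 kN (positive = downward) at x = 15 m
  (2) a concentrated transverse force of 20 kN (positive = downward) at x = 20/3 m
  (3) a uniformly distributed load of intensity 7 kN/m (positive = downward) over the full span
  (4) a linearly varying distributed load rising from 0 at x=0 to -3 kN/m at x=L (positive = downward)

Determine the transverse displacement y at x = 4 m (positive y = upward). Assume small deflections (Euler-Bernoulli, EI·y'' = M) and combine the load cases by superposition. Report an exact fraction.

y(4) = -7036/234375 m

Load 1 — point force P=-16 kN at a=15 m (b=L-a=5):
  y_1 = -Px²(3a-x)/(6EI)  [x≤a] = -(-16)·4²·(3·15-4)/(6·200000) = 82/9375 m
Load 2 — point force P=20 kN at a=20/3 m (b=L-a=40/3):
  y_2 = -Px²(3a-x)/(6EI)  [x≤a] = -20·4²·(3·(20/3)-4)/(6·200000) = -8/1875 m
Load 3 — uniform load w=7 kN/m over full span:
  y_3 = -wx²(x²-4Lx+6L²)/(24EI) = -7·4²·(4²-4·20·4+6·20²)/(24·200000) = -917/18750 m
Load 4 — triangular load w₀=-3 kN/m (0→w₀ over full span):
  y_4 = (w₀Lx³/12-w₀L²x²/6-w₀x⁵/(120L))/EI = ((-3)·20·4³/12-(-3)·20²·4²/6-(-3)·4⁵/(120·20))/200000 = 2251/156250 m
Superposition: y = Σ y_i = -7036/234375 m ≈ -0.030020 m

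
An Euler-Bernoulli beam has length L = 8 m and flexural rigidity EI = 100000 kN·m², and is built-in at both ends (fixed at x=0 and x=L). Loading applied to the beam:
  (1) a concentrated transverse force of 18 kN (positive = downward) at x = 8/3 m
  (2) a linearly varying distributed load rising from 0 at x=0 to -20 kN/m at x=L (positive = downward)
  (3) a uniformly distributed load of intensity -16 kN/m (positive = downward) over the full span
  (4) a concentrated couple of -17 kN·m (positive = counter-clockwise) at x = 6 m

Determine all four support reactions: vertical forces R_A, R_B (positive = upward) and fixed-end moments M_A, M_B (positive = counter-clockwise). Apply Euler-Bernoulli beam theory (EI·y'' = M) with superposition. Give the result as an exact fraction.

R_A = -14795/192 kN, M_A = -5375/48 kN·m, R_B = -21685/192 kN, M_B = 6809/48 kN·m

Load 1 — point force P=18 kN at a=8/3 m (b=L-a=16/3):
  R_A = Pb²(3a+b)/L³ = 18·(16/3)²·(3·(8/3)+(16/3))/8³ = 40/3 kN
  M_A = Pab²/L² = 18·(8/3)·(16/3)²/8² = 64/3 kN·m
  R_B = Pa²(a+3b)/L³ = 18·(8/3)²·((8/3)+3·(16/3))/8³ = 14/3 kN
  M_B = -Pa²b/L² = -18·(8/3)²·(16/3)/8² = -32/3 kN·m
Load 2 — triangular load w₀=-20 kN/m (0→w₀ over full span):
  R_A = 3w₀L/20 = 3·(-20)·8/20 = -24 kN
  M_A = w₀L²/30 = (-20)·8²/30 = -128/3 kN·m
  R_B = 7w₀L/20 = 7·(-20)·8/20 = -56 kN
  M_B = -w₀L²/20 = -(-20)·8²/20 = 64 kN·m
Load 3 — uniform load w=-16 kN/m over full span:
  R_A = wL/2 = (-16)·8/2 = -64 kN
  M_A = wL²/12 = (-16)·8²/12 = -256/3 kN·m
  R_B = wL/2 = (-16)·8/2 = -64 kN
  M_B = -wL²/12 = -(-16)·8²/12 = 256/3 kN·m
Load 4 — applied couple M₀=-17 kN·m at a=6 m (b=L-a=2):
  R_A = 6M₀ab/L³ = 6·(-17)·6·2/8³ = -153/64 kN
  M_A = M₀b(2a-b)/L² = (-17)·2·(2·6-2)/8² = -85/16 kN·m
  R_B = -6M₀ab/L³ = -6·(-17)·6·2/8³ = 153/64 kN
  M_B = M₀a(2b-a)/L² = (-17)·6·(2·2-6)/8² = 51/16 kN·m
Superposition: R_A = -14795/192 kN, M_A = -5375/48 kN·m, R_B = -21685/192 kN, M_B = 6809/48 kN·m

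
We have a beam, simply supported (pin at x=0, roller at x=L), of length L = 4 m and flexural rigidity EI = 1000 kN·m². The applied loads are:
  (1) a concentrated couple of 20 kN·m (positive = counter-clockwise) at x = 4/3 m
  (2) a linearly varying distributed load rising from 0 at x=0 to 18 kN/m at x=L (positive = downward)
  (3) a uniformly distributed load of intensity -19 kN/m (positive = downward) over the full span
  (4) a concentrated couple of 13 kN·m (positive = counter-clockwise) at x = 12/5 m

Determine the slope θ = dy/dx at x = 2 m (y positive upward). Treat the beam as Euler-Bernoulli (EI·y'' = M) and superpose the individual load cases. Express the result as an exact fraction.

Load 1 — applied couple M₀=20 kN·m at a=4/3 m (b=L-a=8/3):
  θ_1 = (M₀x²/(2L)-M₀(x-a)+C₁)/EI  [x>a] with C₁=M₀(3b²-L²)/(6L)=40/9 = (20·2²/(2·4)-20·(2-(4/3))+(40/9))/1000 = 1/900 rad
Load 2 — triangular load w₀=18 kN/m (0→w₀ over full span):
  θ_2 = -w₀(7L⁴-30L²x²+15x⁴)/(360LEI) = -18·(7·4⁴-30·4²·2²+15·2⁴)/(360·4·1000) = -7/5000 rad
Load 3 — uniform load w=-19 kN/m over full span:
  θ_3 = -w(L³-6Lx²+4x³)/(24EI) = -(-19)·(4³-6·4·2²+4·2³)/(24·1000) = 0 rad
Load 4 — applied couple M₀=13 kN·m at a=12/5 m (b=L-a=8/5):
  θ_4 = (M₀x²/(2L)+C₁)/EI  [x≤a] with C₁=M₀(3b²-L²)/(6L)=-338/75 = (13·2²/(2·4)+(-338/75))/1000 = 299/150000 rad
Superposition: θ = Σ θ_i = 767/450000 rad ≈ 0.001704 rad

θ(2) = 767/450000 rad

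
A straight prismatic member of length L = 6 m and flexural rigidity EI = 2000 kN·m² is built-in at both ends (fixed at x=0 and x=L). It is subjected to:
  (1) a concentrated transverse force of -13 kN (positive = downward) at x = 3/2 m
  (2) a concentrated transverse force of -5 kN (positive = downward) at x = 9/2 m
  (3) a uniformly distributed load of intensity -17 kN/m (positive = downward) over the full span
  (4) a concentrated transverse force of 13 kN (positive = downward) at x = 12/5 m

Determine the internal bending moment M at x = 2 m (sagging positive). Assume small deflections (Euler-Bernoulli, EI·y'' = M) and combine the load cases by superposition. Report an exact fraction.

M(2) = -16009/1000 kN·m

Load 1 — point force P=-13 kN at a=3/2 m (b=L-a=9/2):
  M_1 = Pa²(a+3b)(L-x)/L³ - Pa²b/L²  [x>a] = (-13)·(3/2)²·((3/2)+3·(9/2))·(6-2)/6³ - (-13)·(3/2)²·(9/2)/6² = -143/32 kN·m
Load 2 — point force P=-5 kN at a=9/2 m (b=L-a=3/2):
  M_2 = Pb²(3a+b)x/L³ - Pab²/L²  [x≤a] = (-5)·(3/2)²·(3·(9/2)+(3/2))·2/6³ - (-5)·(9/2)·(3/2)²/6² = -5/32 kN·m
Load 3 — uniform load w=-17 kN/m over full span:
  M_3 = wLx/2 - wL²/12 - wx²/2 = (-17)·6·2/2 - (-17)·6²/12 - (-17)·2²/2 = -17 kN·m
Load 4 — point force P=13 kN at a=12/5 m (b=L-a=18/5):
  M_4 = Pb²(3a+b)x/L³ - Pab²/L²  [x≤a] = 13·(18/5)²·(3·(12/5)+(18/5))·2/6³ - 13·(12/5)·(18/5)²/6² = 702/125 kN·m
Superposition: M = Σ M_i = -16009/1000 kN·m ≈ -16.009000 kN·m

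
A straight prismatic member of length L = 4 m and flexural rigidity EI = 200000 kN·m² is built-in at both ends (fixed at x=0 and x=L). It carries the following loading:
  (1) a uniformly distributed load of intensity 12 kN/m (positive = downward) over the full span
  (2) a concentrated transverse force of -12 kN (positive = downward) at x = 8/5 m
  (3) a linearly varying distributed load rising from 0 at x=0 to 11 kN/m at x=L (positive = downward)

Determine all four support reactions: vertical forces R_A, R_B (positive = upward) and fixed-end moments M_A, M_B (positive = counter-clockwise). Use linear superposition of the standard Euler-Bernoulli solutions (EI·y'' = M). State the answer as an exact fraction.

Load 1 — uniform load w=12 kN/m over full span:
  R_A = wL/2 = 12·4/2 = 24 kN
  M_A = wL²/12 = 12·4²/12 = 16 kN·m
  R_B = wL/2 = 12·4/2 = 24 kN
  M_B = -wL²/12 = -12·4²/12 = -16 kN·m
Load 2 — point force P=-12 kN at a=8/5 m (b=L-a=12/5):
  R_A = Pb²(3a+b)/L³ = (-12)·(12/5)²·(3·(8/5)+(12/5))/4³ = -972/125 kN
  M_A = Pab²/L² = (-12)·(8/5)·(12/5)²/4² = -864/125 kN·m
  R_B = Pa²(a+3b)/L³ = (-12)·(8/5)²·((8/5)+3·(12/5))/4³ = -528/125 kN
  M_B = -Pa²b/L² = -(-12)·(8/5)²·(12/5)/4² = 576/125 kN·m
Load 3 — triangular load w₀=11 kN/m (0→w₀ over full span):
  R_A = 3w₀L/20 = 3·11·4/20 = 33/5 kN
  M_A = w₀L²/30 = 11·4²/30 = 88/15 kN·m
  R_B = 7w₀L/20 = 7·11·4/20 = 77/5 kN
  M_B = -w₀L²/20 = -11·4²/20 = -44/5 kN·m
Superposition: R_A = 2853/125 kN, M_A = 5608/375 kN·m, R_B = 4397/125 kN, M_B = -2524/125 kN·m

R_A = 2853/125 kN, M_A = 5608/375 kN·m, R_B = 4397/125 kN, M_B = -2524/125 kN·m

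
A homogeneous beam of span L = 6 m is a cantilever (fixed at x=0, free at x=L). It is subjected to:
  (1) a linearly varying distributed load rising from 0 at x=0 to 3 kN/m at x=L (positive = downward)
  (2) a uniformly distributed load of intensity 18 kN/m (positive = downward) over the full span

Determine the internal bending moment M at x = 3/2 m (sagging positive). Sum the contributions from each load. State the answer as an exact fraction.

Load 1 — triangular load w₀=3 kN/m (0→w₀ over full span):
  M_1 = w₀Lx/2 - w₀L²/3 - w₀x³/(6L) = 3·6·(3/2)/2 - 3·6²/3 - 3·(3/2)³/(6·6) = -729/32 kN·m
Load 2 — uniform load w=18 kN/m over full span:
  M_2 = -w(L-x)²/2 = -18·(6-(3/2))²/2 = -729/4 kN·m
Superposition: M = Σ M_i = -6561/32 kN·m ≈ -205.031250 kN·m

M(3/2) = -6561/32 kN·m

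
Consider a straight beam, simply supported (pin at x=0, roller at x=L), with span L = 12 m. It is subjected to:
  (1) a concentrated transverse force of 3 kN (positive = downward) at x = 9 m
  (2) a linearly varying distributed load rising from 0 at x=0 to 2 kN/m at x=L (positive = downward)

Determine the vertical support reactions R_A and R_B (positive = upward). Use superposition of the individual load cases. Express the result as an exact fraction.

R_A = 19/4 kN, R_B = 41/4 kN

Load 1 — point force P=3 kN at a=9 m (b=L-a=3):
  R_A = Pb/L = 3·3/12 = 3/4 kN
  R_B = Pa/L = 3·9/12 = 9/4 kN
Load 2 — triangular load w₀=2 kN/m (0→w₀ over full span):
  R_A = w₀L/6 = 2·12/6 = 4 kN
  R_B = w₀L/3 = 2·12/3 = 8 kN
Superposition: R_A = 19/4 kN, R_B = 41/4 kN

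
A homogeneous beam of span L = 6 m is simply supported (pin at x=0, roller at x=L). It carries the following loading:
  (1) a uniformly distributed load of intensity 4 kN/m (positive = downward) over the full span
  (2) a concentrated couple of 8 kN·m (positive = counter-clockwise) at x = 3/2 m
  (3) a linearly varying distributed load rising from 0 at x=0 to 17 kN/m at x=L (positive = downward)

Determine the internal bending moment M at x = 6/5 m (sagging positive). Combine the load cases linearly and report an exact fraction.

M(6/5) = 4088/125 kN·m

Load 1 — uniform load w=4 kN/m over full span:
  M_1 = wx(L-x)/2 = 4·(6/5)·(6-(6/5))/2 = 288/25 kN·m
Load 2 — applied couple M₀=8 kN·m at a=3/2 m (b=L-a=9/2):
  M_2 = M₀x/L  [x≤a] = 8·(6/5)/6 = 8/5 kN·m
Load 3 — triangular load w₀=17 kN/m (0→w₀ over full span):
  M_3 = w₀Lx/6 - w₀x³/(6L) = 17·6·(6/5)/6 - 17·(6/5)³/(6·6) = 2448/125 kN·m
Superposition: M = Σ M_i = 4088/125 kN·m ≈ 32.704000 kN·m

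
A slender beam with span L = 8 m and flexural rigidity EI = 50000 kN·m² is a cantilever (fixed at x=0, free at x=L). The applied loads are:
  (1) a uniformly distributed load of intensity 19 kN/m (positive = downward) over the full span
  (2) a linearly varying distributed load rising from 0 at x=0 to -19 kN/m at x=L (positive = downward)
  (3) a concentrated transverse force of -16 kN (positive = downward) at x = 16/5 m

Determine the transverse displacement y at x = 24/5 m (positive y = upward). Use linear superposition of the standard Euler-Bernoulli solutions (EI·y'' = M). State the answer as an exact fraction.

y(24/5) = -2923456/146484375 m

Load 1 — uniform load w=19 kN/m over full span:
  y_1 = -wx²(x²-4Lx+6L²)/(24EI) = -19·(24/5)²·((24/5)²-4·8·(24/5)+6·8²)/(24·50000) = -180576/1953125 m
Load 2 — triangular load w₀=-19 kN/m (0→w₀ over full span):
  y_2 = (w₀Lx³/12-w₀L²x²/6-w₀x⁵/(120L))/EI = ((-19)·8·(24/5)³/12-(-19)·8²·(24/5)²/6-(-19)·(24/5)⁵/(120·8))/50000 = 3241248/48828125 m
Load 3 — point force P=-16 kN at a=16/5 m (b=L-a=24/5):
  y_3 = -Pa²(3x-a)/(6EI)  [x>a] = -(-16)·(16/5)²·(3·(24/5)-(16/5))/(6·50000) = 7168/1171875 m
Superposition: y = Σ y_i = -2923456/146484375 m ≈ -0.019957 m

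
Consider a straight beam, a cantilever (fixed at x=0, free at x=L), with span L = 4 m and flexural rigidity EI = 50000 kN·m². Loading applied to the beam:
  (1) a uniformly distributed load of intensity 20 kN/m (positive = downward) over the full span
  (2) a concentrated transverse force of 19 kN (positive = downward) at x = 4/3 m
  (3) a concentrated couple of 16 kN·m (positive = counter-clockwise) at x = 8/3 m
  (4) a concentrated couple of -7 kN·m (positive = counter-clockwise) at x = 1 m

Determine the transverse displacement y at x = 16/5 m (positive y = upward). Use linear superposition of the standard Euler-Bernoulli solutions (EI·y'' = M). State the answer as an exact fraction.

Load 1 — uniform load w=20 kN/m over full span:
  y_1 = -wx²(x²-4Lx+6L²)/(24EI) = -20·(16/5)²·((16/5)²-4·4·(16/5)+6·4²)/(24·50000) = -11008/1171875 m
Load 2 — point force P=19 kN at a=4/3 m (b=L-a=8/3):
  y_2 = -Pa²(3x-a)/(6EI)  [x>a] = -19·(4/3)²·(3·(16/5)-(4/3))/(6·50000) = -1178/1265625 m
Load 3 — applied couple M₀=16 kN·m at a=8/3 m (b=L-a=4/3):
  y_3 = M₀a(2x-a)/(2EI)  [x>a] = 16·(8/3)·(2·(16/5)-(8/3))/(2·50000) = 224/140625 m
Load 4 — applied couple M₀=-7 kN·m at a=1 m (b=L-a=3):
  y_4 = M₀a(2x-a)/(2EI)  [x>a] = (-7)·1·(2·(16/5)-1)/(2·50000) = -189/500000 m
Superposition: y = Σ y_i = -9223237/1012500000 m ≈ -0.009109 m

y(16/5) = -9223237/1012500000 m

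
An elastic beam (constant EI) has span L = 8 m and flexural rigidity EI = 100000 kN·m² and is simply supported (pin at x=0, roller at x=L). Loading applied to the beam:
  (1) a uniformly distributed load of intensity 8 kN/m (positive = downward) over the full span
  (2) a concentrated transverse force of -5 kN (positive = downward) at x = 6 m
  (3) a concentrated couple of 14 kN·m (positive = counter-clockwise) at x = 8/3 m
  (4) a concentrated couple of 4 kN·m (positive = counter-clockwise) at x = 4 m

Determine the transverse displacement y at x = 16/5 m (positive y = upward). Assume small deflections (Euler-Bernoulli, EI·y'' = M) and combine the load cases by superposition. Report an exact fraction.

Load 1 — uniform load w=8 kN/m over full span:
  y_1 = -wx(L³-2Lx²+x³)/(24EI) = -8·(16/5)·(8³-2·8·(16/5)²+(16/5)³)/(24·100000) = -7936/1953125 m
Load 2 — point force P=-5 kN at a=6 m (b=L-a=2):
  y_2 = -Pbx(L²-b²-x²)/(6LEI)  [x≤a] = -(-5)·2·(16/5)·(8²-2²-(16/5)²)/(6·8·100000) = 311/937500 m
Load 3 — applied couple M₀=14 kN·m at a=8/3 m (b=L-a=16/3):
  y_3 = (M₀x³/(6L)-M₀(x-a)²/2+C₁x)/EI  [x>a] with C₁=M₀(3b²-L²)/(6L)=56/9 = (14·(16/5)³/(6·8)-14·((16/5)-(8/3))²/2+(56/9)·(16/5))/100000 = 322/1171875 m
Load 4 — applied couple M₀=4 kN·m at a=4 m (b=L-a=4):
  y_4 = (M₀x³/(6L)+C₁x)/EI  [x≤a] with C₁=M₀(3b²-L²)/(6L)=-4/3 = (4·(16/5)³/(6·8)+(-4/3)·(16/5))/100000 = -6/390625 m
Superposition: y = Σ y_i = -81377/23437500 m ≈ -0.003472 m

y(16/5) = -81377/23437500 m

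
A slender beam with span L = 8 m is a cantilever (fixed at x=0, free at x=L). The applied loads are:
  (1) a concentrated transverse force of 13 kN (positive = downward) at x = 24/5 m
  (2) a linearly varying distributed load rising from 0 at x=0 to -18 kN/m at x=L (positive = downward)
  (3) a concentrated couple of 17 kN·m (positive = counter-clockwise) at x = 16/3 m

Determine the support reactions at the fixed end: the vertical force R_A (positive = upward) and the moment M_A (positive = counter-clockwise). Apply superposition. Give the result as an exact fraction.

R_A = -59 kN, M_A = -1693/5 kN·m

Load 1 — point force P=13 kN at a=24/5 m (b=L-a=16/5):
  R_A = P = 13 kN
  M_A = Pa = 13·(24/5) = 312/5 kN·m
Load 2 — triangular load w₀=-18 kN/m (0→w₀ over full span):
  R_A = w₀L/2 = (-18)·8/2 = -72 kN
  M_A = w₀L²/3 = (-18)·8²/3 = -384 kN·m
Load 3 — applied couple M₀=17 kN·m at a=16/3 m (b=L-a=8/3):
  R_A = 0 kN
  M_A = -M₀ = -17 kN·m
Superposition: R_A = -59 kN, M_A = -1693/5 kN·m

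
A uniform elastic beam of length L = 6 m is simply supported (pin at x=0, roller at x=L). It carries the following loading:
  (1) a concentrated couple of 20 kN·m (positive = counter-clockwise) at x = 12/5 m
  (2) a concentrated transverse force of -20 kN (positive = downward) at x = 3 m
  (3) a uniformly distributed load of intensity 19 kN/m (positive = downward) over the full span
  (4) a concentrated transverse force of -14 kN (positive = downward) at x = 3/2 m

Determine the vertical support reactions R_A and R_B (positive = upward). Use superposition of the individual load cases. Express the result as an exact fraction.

Load 1 — applied couple M₀=20 kN·m at a=12/5 m (b=L-a=18/5):
  R_A = M₀/L = 20/6 = 10/3 kN
  R_B = -M₀/L = -20/6 = -10/3 kN
Load 2 — point force P=-20 kN at a=3 m (b=L-a=3):
  R_A = Pb/L = (-20)·3/6 = -10 kN
  R_B = Pa/L = (-20)·3/6 = -10 kN
Load 3 — uniform load w=19 kN/m over full span:
  R_A = wL/2 = 19·6/2 = 57 kN
  R_B = wL/2 = 19·6/2 = 57 kN
Load 4 — point force P=-14 kN at a=3/2 m (b=L-a=9/2):
  R_A = Pb/L = (-14)·(9/2)/6 = -21/2 kN
  R_B = Pa/L = (-14)·(3/2)/6 = -7/2 kN
Superposition: R_A = 239/6 kN, R_B = 241/6 kN

R_A = 239/6 kN, R_B = 241/6 kN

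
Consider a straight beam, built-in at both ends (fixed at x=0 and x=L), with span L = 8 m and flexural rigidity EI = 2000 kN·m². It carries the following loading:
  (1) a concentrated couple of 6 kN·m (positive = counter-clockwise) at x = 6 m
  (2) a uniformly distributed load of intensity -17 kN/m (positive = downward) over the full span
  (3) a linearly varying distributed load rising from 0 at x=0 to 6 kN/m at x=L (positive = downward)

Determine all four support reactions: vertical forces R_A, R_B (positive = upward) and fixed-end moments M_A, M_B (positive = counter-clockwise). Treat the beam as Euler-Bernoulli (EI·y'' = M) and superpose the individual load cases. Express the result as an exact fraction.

R_A = -9593/160 kN, M_A = -9119/120 kN·m, R_B = -8327/160 kN, M_B = 8441/120 kN·m

Load 1 — applied couple M₀=6 kN·m at a=6 m (b=L-a=2):
  R_A = 6M₀ab/L³ = 6·6·6·2/8³ = 27/32 kN
  M_A = M₀b(2a-b)/L² = 6·2·(2·6-2)/8² = 15/8 kN·m
  R_B = -6M₀ab/L³ = -6·6·6·2/8³ = -27/32 kN
  M_B = M₀a(2b-a)/L² = 6·6·(2·2-6)/8² = -9/8 kN·m
Load 2 — uniform load w=-17 kN/m over full span:
  R_A = wL/2 = (-17)·8/2 = -68 kN
  M_A = wL²/12 = (-17)·8²/12 = -272/3 kN·m
  R_B = wL/2 = (-17)·8/2 = -68 kN
  M_B = -wL²/12 = -(-17)·8²/12 = 272/3 kN·m
Load 3 — triangular load w₀=6 kN/m (0→w₀ over full span):
  R_A = 3w₀L/20 = 3·6·8/20 = 36/5 kN
  M_A = w₀L²/30 = 6·8²/30 = 64/5 kN·m
  R_B = 7w₀L/20 = 7·6·8/20 = 84/5 kN
  M_B = -w₀L²/20 = -6·8²/20 = -96/5 kN·m
Superposition: R_A = -9593/160 kN, M_A = -9119/120 kN·m, R_B = -8327/160 kN, M_B = 8441/120 kN·m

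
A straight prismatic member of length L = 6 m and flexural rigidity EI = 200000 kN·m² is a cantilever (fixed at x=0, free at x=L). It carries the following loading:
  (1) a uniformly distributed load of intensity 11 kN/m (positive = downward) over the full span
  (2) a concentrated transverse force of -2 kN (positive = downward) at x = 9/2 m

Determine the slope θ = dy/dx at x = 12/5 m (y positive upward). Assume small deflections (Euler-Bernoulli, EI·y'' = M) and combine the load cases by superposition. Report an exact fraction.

Load 1 — uniform load w=11 kN/m over full span:
  θ_1 = -wx(x²-3Lx+3L²)/(6EI) = -11·(12/5)·((12/5)²-3·6·(12/5)+3·6²)/(6·200000) = -4851/3125000 rad
Load 2 — point force P=-2 kN at a=9/2 m (b=L-a=3/2):
  θ_2 = -Px(2a-x)/(2EI)  [x≤a] = -(-2)·(12/5)·(2·(9/2)-(12/5))/(2·200000) = 99/1250000 rad
Superposition: θ = Σ θ_i = -9207/6250000 rad ≈ -0.001473 rad

θ(12/5) = -9207/6250000 rad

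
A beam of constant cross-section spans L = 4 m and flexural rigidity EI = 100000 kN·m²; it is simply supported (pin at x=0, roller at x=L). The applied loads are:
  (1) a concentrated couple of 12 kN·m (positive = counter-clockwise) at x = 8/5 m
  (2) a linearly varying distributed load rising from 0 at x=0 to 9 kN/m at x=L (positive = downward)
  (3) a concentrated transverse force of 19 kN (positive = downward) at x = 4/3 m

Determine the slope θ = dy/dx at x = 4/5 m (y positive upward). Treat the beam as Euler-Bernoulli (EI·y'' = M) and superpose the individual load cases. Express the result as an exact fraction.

Load 1 — applied couple M₀=12 kN·m at a=8/5 m (b=L-a=12/5):
  θ_1 = (M₀x²/(2L)+C₁)/EI  [x≤a] with C₁=M₀(3b²-L²)/(6L)=16/25 = (12·(4/5)²/(2·4)+(16/25))/100000 = 1/62500 rad
Load 2 — triangular load w₀=9 kN/m (0→w₀ over full span):
  θ_2 = -w₀(7L⁴-30L²x²+15x⁴)/(360LEI) = -9·(7·4⁴-30·4²·(4/5)²+15·(4/5)⁴)/(360·4·100000) = -182/1953125 rad
Load 3 — point force P=19 kN at a=4/3 m (b=L-a=8/3):
  θ_3 = -Pb(L²-b²-3x²)/(6LEI)  [x≤a] = -19·(8/3)·(4²-(8/3)²-3·(4/5)²)/(6·4·100000) = -931/6328125 rad
Superposition: θ = Σ θ_i = -141943/632812500 rad ≈ -0.000224 rad

θ(4/5) = -141943/632812500 rad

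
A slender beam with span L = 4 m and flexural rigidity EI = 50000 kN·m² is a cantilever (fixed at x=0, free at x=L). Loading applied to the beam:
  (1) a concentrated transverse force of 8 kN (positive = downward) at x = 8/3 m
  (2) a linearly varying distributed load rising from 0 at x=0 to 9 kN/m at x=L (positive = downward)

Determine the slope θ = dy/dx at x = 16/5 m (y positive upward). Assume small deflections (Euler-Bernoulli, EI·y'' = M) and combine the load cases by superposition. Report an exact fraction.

Load 1 — point force P=8 kN at a=8/3 m (b=L-a=4/3):
  θ_1 = -Pa²/(2EI)  [x>a] = -8·(8/3)²/(2·50000) = -16/28125 rad
Load 2 — triangular load w₀=9 kN/m (0→w₀ over full span):
  θ_2 = (w₀Lx²/4-w₀L²x/3-w₀x⁴/(24L))/EI = (9·4·(16/5)²/4-9·4²·(16/5)/3-9·(16/5)⁴/(24·4))/50000 = -2784/1953125 rad
Superposition: θ = Σ θ_i = -35056/17578125 rad ≈ -0.001994 rad

θ(16/5) = -35056/17578125 rad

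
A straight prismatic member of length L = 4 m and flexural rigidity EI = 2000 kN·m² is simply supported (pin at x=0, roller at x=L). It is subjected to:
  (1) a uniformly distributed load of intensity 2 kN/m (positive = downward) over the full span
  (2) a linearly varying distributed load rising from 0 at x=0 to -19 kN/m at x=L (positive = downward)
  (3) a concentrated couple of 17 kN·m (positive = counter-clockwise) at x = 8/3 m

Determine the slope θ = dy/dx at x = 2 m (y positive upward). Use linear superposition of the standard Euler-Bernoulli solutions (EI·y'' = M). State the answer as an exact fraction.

θ(2) = 109/90000 rad

Load 1 — uniform load w=2 kN/m over full span:
  θ_1 = -w(L³-6Lx²+4x³)/(24EI) = -2·(4³-6·4·2²+4·2³)/(24·2000) = 0 rad
Load 2 — triangular load w₀=-19 kN/m (0→w₀ over full span):
  θ_2 = -w₀(7L⁴-30L²x²+15x⁴)/(360LEI) = -(-19)·(7·4⁴-30·4²·2²+15·2⁴)/(360·4·2000) = 133/180000 rad
Load 3 — applied couple M₀=17 kN·m at a=8/3 m (b=L-a=4/3):
  θ_3 = (M₀x²/(2L)+C₁)/EI  [x≤a] with C₁=M₀(3b²-L²)/(6L)=-68/9 = (17·2²/(2·4)+(-68/9))/2000 = 17/36000 rad
Superposition: θ = Σ θ_i = 109/90000 rad ≈ 0.001211 rad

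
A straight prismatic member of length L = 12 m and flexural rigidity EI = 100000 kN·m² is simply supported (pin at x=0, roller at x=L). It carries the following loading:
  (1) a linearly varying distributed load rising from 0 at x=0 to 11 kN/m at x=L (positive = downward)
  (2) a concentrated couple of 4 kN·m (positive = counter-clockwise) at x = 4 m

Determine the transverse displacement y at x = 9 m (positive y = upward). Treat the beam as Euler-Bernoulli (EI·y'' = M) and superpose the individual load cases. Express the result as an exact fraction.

y(9) = -34879/3200000 m

Load 1 — triangular load w₀=11 kN/m (0→w₀ over full span):
  y_1 = -w₀x(7L⁴-10L²x²+3x⁴)/(360LEI) = -11·9·(7·12⁴-10·12²·9²+3·9⁴)/(360·12·100000) = -35343/3200000 m
Load 2 — applied couple M₀=4 kN·m at a=4 m (b=L-a=8):
  y_2 = (M₀x³/(6L)-M₀(x-a)²/2+C₁x)/EI  [x>a] with C₁=M₀(3b²-L²)/(6L)=8/3 = (4·9³/(6·12)-4·(9-4)²/2+(8/3)·9)/100000 = 29/200000 m
Superposition: y = Σ y_i = -34879/3200000 m ≈ -0.010900 m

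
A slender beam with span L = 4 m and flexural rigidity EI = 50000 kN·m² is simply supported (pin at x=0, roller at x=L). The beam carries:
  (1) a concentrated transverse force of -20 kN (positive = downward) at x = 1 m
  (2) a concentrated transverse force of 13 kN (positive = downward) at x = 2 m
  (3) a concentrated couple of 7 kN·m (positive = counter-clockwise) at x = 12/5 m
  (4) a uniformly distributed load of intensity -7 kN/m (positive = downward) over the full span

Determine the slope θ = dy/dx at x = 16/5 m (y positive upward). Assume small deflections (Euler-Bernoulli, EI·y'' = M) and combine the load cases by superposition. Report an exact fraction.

Load 1 — point force P=-20 kN at a=1 m (b=L-a=3):
  θ_1 = -Pa(2L²-6Lx+3x²+a²)/(6LEI)  [x>a] = -(-20)·1·(2·4²-6·4·(16/5)+3·(16/5)²+1²)/(6·4·50000) = -109/500000 rad
Load 2 — point force P=13 kN at a=2 m (b=L-a=2):
  θ_2 = -Pa(2L²-6Lx+3x²+a²)/(6LEI)  [x>a] = -13·2·(2·4²-6·4·(16/5)+3·(16/5)²+2²)/(6·4·50000) = 273/1250000 rad
Load 3 — applied couple M₀=7 kN·m at a=12/5 m (b=L-a=8/5):
  θ_3 = (M₀x²/(2L)-M₀(x-a)+C₁)/EI  [x>a] with C₁=M₀(3b²-L²)/(6L)=-182/75 = (7·(16/5)²/(2·4)-7·((16/5)-(12/5))+(-182/75))/50000 = 7/375000 rad
Load 4 — uniform load w=-7 kN/m over full span:
  θ_4 = -w(L³-6Lx²+4x³)/(24EI) = -(-7)·(4³-6·4·(16/5)²+4·(16/5)³)/(24·50000) = -231/781250 rad
Superposition: θ = Σ θ_i = -10373/37500000 rad ≈ -0.000277 rad

θ(16/5) = -10373/37500000 rad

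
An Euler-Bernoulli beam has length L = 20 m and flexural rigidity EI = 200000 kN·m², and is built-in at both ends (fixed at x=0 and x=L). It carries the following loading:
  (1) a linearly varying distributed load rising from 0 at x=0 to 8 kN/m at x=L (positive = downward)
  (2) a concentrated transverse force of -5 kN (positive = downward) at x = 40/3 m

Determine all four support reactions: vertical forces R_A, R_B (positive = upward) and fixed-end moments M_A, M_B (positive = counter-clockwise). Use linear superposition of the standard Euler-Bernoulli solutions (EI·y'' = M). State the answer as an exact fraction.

Load 1 — triangular load w₀=8 kN/m (0→w₀ over full span):
  R_A = 3w₀L/20 = 3·8·20/20 = 24 kN
  M_A = w₀L²/30 = 8·20²/30 = 320/3 kN·m
  R_B = 7w₀L/20 = 7·8·20/20 = 56 kN
  M_B = -w₀L²/20 = -8·20²/20 = -160 kN·m
Load 2 — point force P=-5 kN at a=40/3 m (b=L-a=20/3):
  R_A = Pb²(3a+b)/L³ = (-5)·(20/3)²·(3·(40/3)+(20/3))/20³ = -35/27 kN
  M_A = Pab²/L² = (-5)·(40/3)·(20/3)²/20² = -200/27 kN·m
  R_B = Pa²(a+3b)/L³ = (-5)·(40/3)²·((40/3)+3·(20/3))/20³ = -100/27 kN
  M_B = -Pa²b/L² = -(-5)·(40/3)²·(20/3)/20² = 400/27 kN·m
Superposition: R_A = 613/27 kN, M_A = 2680/27 kN·m, R_B = 1412/27 kN, M_B = -3920/27 kN·m

R_A = 613/27 kN, M_A = 2680/27 kN·m, R_B = 1412/27 kN, M_B = -3920/27 kN·m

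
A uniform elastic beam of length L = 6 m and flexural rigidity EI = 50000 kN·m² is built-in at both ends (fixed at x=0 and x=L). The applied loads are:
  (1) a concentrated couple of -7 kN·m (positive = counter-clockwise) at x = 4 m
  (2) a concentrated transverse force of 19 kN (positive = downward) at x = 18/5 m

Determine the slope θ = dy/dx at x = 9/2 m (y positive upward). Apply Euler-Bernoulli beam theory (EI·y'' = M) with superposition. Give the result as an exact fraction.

θ(9/2) = 9023/50000000 rad

Load 1 — applied couple M₀=-7 kN·m at a=4 m (b=L-a=2):
  θ_1 = (R_Ax²/2 - M_Ax - M₀(x-a))/EI  [x>a] with R_A=-14/9, M_A=-7/3 = ((-14/9)·(9/2)²/2 - (-7/3)·(9/2) - (-7)·((9/2)-4))/50000 = -7/200000 rad
Load 2 — point force P=19 kN at a=18/5 m (b=L-a=12/5):
  θ_2 = Pa²(L-x)(2bL-(3b+a)(L-x))/(2L³EI)  [x>a] = 19·(18/5)²·(6-(9/2))·(2·(12/5)·6-(3·(12/5)+(18/5))·(6-(9/2)))/(2·6³·50000) = 10773/50000000 rad
Superposition: θ = Σ θ_i = 9023/50000000 rad ≈ 0.000180 rad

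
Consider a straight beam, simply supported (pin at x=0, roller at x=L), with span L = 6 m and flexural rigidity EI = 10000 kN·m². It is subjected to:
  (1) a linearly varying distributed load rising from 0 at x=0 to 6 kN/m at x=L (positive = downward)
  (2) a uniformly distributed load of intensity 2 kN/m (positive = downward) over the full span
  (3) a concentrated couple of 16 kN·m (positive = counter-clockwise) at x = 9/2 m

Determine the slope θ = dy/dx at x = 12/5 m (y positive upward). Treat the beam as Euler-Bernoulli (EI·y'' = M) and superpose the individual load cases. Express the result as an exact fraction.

θ(12/5) = -12469/6250000 rad

Load 1 — triangular load w₀=6 kN/m (0→w₀ over full span):
  θ_1 = -w₀(7L⁴-30L²x²+15x⁴)/(360LEI) = -6·(7·6⁴-30·6²·(12/5)²+15·(12/5)⁴)/(360·6·10000) = -2907/3125000 rad
Load 2 — uniform load w=2 kN/m over full span:
  θ_2 = -w(L³-6Lx²+4x³)/(24EI) = -2·(6³-6·6·(12/5)²+4·(12/5)³)/(24·10000) = -333/625000 rad
Load 3 — applied couple M₀=16 kN·m at a=9/2 m (b=L-a=3/2):
  θ_3 = (M₀x²/(2L)+C₁)/EI  [x≤a] with C₁=M₀(3b²-L²)/(6L)=-13 = (16·(12/5)²/(2·6)+(-13))/10000 = -133/250000 rad
Superposition: θ = Σ θ_i = -12469/6250000 rad ≈ -0.001995 rad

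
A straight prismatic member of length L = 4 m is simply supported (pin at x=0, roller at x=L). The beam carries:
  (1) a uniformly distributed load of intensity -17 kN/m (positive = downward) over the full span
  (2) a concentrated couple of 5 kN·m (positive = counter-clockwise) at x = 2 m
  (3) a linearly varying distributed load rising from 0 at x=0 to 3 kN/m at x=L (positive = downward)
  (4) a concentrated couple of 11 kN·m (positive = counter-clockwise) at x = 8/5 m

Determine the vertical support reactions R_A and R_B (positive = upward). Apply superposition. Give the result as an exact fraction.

R_A = -28 kN, R_B = -34 kN

Load 1 — uniform load w=-17 kN/m over full span:
  R_A = wL/2 = (-17)·4/2 = -34 kN
  R_B = wL/2 = (-17)·4/2 = -34 kN
Load 2 — applied couple M₀=5 kN·m at a=2 m (b=L-a=2):
  R_A = M₀/L = 5/4 kN
  R_B = -M₀/L = -5/4 kN
Load 3 — triangular load w₀=3 kN/m (0→w₀ over full span):
  R_A = w₀L/6 = 3·4/6 = 2 kN
  R_B = w₀L/3 = 3·4/3 = 4 kN
Load 4 — applied couple M₀=11 kN·m at a=8/5 m (b=L-a=12/5):
  R_A = M₀/L = 11/4 kN
  R_B = -M₀/L = -11/4 kN
Superposition: R_A = -28 kN, R_B = -34 kN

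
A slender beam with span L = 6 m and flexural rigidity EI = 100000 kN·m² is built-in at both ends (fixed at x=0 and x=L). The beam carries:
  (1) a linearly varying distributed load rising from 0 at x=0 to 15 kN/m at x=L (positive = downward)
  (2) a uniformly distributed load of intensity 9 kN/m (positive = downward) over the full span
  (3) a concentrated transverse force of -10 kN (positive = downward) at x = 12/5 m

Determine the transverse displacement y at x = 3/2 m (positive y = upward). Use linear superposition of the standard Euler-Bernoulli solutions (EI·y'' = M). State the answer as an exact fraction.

y(3/2) = -60993/256000000 m

Load 1 — triangular load w₀=15 kN/m (0→w₀ over full span):
  y_1 = -w₀x²(L-x)²(x+2L)/(120LEI) = -15·(3/2)²·(6-(3/2))²·((3/2)+2·6)/(120·6·100000) = -6561/51200000 m
Load 2 — uniform load w=9 kN/m over full span:
  y_2 = -wx²(L-x)²/(24EI) = -9·(3/2)²·(6-(3/2))²/(24·100000) = -2187/12800000 m
Load 3 — point force P=-10 kN at a=12/5 m (b=L-a=18/5):
  y_3 = -Pb²x²(3aL-(3a+b)x)/(6L³EI)  [x≤a] = -(-10)·(18/5)²·(3/2)²·(3·(12/5)·6-(3·(12/5)+(18/5))·(3/2))/(6·6³·100000) = 243/4000000 m
Superposition: y = Σ y_i = -60993/256000000 m ≈ -0.000238 m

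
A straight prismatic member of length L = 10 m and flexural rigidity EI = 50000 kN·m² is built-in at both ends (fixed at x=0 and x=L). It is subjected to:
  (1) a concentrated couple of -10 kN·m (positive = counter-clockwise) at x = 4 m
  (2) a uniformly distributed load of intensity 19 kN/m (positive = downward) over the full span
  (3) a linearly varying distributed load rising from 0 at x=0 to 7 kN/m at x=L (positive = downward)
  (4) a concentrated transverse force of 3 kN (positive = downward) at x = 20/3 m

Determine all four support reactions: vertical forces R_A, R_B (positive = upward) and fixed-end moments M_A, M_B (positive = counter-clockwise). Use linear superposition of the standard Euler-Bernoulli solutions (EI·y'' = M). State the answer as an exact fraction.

Load 1 — applied couple M₀=-10 kN·m at a=4 m (b=L-a=6):
  R_A = 6M₀ab/L³ = 6·(-10)·4·6/10³ = -36/25 kN
  M_A = M₀b(2a-b)/L² = (-10)·6·(2·4-6)/10² = -6/5 kN·m
  R_B = -6M₀ab/L³ = -6·(-10)·4·6/10³ = 36/25 kN
  M_B = M₀a(2b-a)/L² = (-10)·4·(2·6-4)/10² = -16/5 kN·m
Load 2 — uniform load w=19 kN/m over full span:
  R_A = wL/2 = 19·10/2 = 95 kN
  M_A = wL²/12 = 19·10²/12 = 475/3 kN·m
  R_B = wL/2 = 19·10/2 = 95 kN
  M_B = -wL²/12 = -19·10²/12 = -475/3 kN·m
Load 3 — triangular load w₀=7 kN/m (0→w₀ over full span):
  R_A = 3w₀L/20 = 3·7·10/20 = 21/2 kN
  M_A = w₀L²/30 = 7·10²/30 = 70/3 kN·m
  R_B = 7w₀L/20 = 7·7·10/20 = 49/2 kN
  M_B = -w₀L²/20 = -7·10²/20 = -35 kN·m
Load 4 — point force P=3 kN at a=20/3 m (b=L-a=10/3):
  R_A = Pb²(3a+b)/L³ = 3·(10/3)²·(3·(20/3)+(10/3))/10³ = 7/9 kN
  M_A = Pab²/L² = 3·(20/3)·(10/3)²/10² = 20/9 kN·m
  R_B = Pa²(a+3b)/L³ = 3·(20/3)²·((20/3)+3·(10/3))/10³ = 20/9 kN
  M_B = -Pa²b/L² = -3·(20/3)²·(10/3)/10² = -40/9 kN·m
Superposition: R_A = 47177/450 kN, M_A = 8221/45 kN·m, R_B = 55423/450 kN, M_B = -9044/45 kN·m

R_A = 47177/450 kN, M_A = 8221/45 kN·m, R_B = 55423/450 kN, M_B = -9044/45 kN·m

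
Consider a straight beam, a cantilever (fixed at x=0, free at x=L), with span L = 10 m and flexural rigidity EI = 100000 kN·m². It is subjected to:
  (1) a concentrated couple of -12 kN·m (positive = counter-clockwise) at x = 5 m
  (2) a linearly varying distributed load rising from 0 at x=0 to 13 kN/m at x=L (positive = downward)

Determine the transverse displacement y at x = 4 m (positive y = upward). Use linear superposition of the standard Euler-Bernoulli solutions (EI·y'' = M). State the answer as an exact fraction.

y(4) = -6751/234375 m

Load 1 — applied couple M₀=-12 kN·m at a=5 m (b=L-a=5):
  y_1 = M₀x²/(2EI)  [x≤a] = (-12)·4²/(2·100000) = -3/3125 m
Load 2 — triangular load w₀=13 kN/m (0→w₀ over full span):
  y_2 = (w₀Lx³/12-w₀L²x²/6-w₀x⁵/(120L))/EI = (13·10·4³/12-13·10²·4²/6-13·4⁵/(120·10))/100000 = -6526/234375 m
Superposition: y = Σ y_i = -6751/234375 m ≈ -0.028804 m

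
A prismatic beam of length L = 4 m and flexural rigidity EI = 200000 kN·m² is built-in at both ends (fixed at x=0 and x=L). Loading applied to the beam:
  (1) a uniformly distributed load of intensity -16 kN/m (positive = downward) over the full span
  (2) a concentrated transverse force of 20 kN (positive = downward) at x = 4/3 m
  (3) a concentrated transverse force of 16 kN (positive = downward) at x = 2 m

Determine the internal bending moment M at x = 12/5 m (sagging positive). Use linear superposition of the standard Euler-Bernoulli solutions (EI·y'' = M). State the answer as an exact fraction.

Load 1 — uniform load w=-16 kN/m over full span:
  M_1 = wLx/2 - wL²/12 - wx²/2 = (-16)·4·(12/5)/2 - (-16)·4²/12 - (-16)·(12/5)²/2 = -704/75 kN·m
Load 2 — point force P=20 kN at a=4/3 m (b=L-a=8/3):
  M_2 = Pa²(a+3b)(L-x)/L³ - Pa²b/L²  [x>a] = 20·(4/3)²·((4/3)+3·(8/3))·(4-(12/5))/4³ - 20·(4/3)²·(8/3)/4² = 64/27 kN·m
Load 3 — point force P=16 kN at a=2 m (b=L-a=2):
  M_3 = Pa²(a+3b)(L-x)/L³ - Pa²b/L²  [x>a] = 16·2²·(2+3·2)·(4-(12/5))/4³ - 16·2²·2/4² = 24/5 kN·m
Superposition: M = Σ M_i = -1496/675 kN·m ≈ -2.216296 kN·m

M(12/5) = -1496/675 kN·m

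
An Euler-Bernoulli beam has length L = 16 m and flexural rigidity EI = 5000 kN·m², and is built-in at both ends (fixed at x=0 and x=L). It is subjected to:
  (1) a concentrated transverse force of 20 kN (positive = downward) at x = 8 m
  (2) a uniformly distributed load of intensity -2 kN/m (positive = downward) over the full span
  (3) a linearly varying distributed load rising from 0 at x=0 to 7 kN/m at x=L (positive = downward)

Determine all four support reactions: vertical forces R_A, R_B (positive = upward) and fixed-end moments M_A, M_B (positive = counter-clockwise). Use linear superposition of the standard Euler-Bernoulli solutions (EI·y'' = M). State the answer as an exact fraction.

Load 1 — point force P=20 kN at a=8 m (b=L-a=8):
  R_A = Pb²(3a+b)/L³ = 20·8²·(3·8+8)/16³ = 10 kN
  M_A = Pab²/L² = 20·8·8²/16² = 40 kN·m
  R_B = Pa²(a+3b)/L³ = 20·8²·(8+3·8)/16³ = 10 kN
  M_B = -Pa²b/L² = -20·8²·8/16² = -40 kN·m
Load 2 — uniform load w=-2 kN/m over full span:
  R_A = wL/2 = (-2)·16/2 = -16 kN
  M_A = wL²/12 = (-2)·16²/12 = -128/3 kN·m
  R_B = wL/2 = (-2)·16/2 = -16 kN
  M_B = -wL²/12 = -(-2)·16²/12 = 128/3 kN·m
Load 3 — triangular load w₀=7 kN/m (0→w₀ over full span):
  R_A = 3w₀L/20 = 3·7·16/20 = 84/5 kN
  M_A = w₀L²/30 = 7·16²/30 = 896/15 kN·m
  R_B = 7w₀L/20 = 7·7·16/20 = 196/5 kN
  M_B = -w₀L²/20 = -7·16²/20 = -448/5 kN·m
Superposition: R_A = 54/5 kN, M_A = 856/15 kN·m, R_B = 166/5 kN, M_B = -1304/15 kN·m

R_A = 54/5 kN, M_A = 856/15 kN·m, R_B = 166/5 kN, M_B = -1304/15 kN·m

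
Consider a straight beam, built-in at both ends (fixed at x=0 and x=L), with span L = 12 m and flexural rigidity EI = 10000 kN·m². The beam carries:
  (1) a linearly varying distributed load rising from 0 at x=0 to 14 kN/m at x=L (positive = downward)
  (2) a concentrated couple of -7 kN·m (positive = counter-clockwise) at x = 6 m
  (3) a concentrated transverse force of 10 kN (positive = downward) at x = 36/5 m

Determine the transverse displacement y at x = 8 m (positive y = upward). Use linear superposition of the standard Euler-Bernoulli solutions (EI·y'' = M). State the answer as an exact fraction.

Load 1 — triangular load w₀=14 kN/m (0→w₀ over full span):
  y_1 = -w₀x²(L-x)²(x+2L)/(120LEI) = -14·8²·(12-8)²·(8+2·12)/(120·12·10000) = -896/28125 m
Load 2 — applied couple M₀=-7 kN·m at a=6 m (b=L-a=6):
  y_2 = (R_Ax³/6 - M_Ax²/2 - M₀(x-a)²/2)/EI  [x>a] with R_A=-7/8, M_A=-7/4 = ((-7/8)·8³/6 - (-7/4)·8²/2 - (-7)·(8-6)²/2)/10000 = -7/15000 m
Load 3 — point force P=10 kN at a=36/5 m (b=L-a=24/5):
  y_3 = -Pa²(L-x)²(3bL-(3b+a)(L-x))/(6L³EI)  [x>a] = -10·(36/5)²·(12-8)²·(3·(24/5)·12-(3·(24/5)+(36/5))·(12-8))/(6·12³·10000) = -108/15625 m
Superposition: y = Σ y_i = -44141/1125000 m ≈ -0.039236 m

y(8) = -44141/1125000 m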